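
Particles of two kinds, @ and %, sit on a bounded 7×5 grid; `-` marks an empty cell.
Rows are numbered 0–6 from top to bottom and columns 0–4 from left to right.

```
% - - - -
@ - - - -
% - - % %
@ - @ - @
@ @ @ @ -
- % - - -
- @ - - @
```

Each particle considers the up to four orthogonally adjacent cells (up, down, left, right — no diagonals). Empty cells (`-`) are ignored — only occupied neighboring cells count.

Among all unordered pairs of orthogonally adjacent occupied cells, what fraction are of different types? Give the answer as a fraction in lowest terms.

1/2

Scan each occupied cell's neighbors to the right and below so each pair is counted once.
Row 0: %(0,0)–@(1,0)≠  → 1/1 unlike.
Row 1: @(1,0)–%(2,0)≠  → 1/1 unlike.
Row 2: %(2,0)–@(3,0)≠ %(2,3)–%(2,4)= %(2,4)–@(3,4)≠  → 2/3 unlike.
Row 3: @(3,0)–@(4,0)= @(3,2)–@(4,2)=  → 0/2 unlike.
Row 4: @(4,0)–@(4,1)= @(4,1)–@(4,2)= @(4,1)–%(5,1)≠ @(4,2)–@(4,3)=  → 1/4 unlike.
Row 5: %(5,1)–@(6,1)≠  → 1/1 unlike.
Total adjacent occupied pairs: 12; unlike-type pairs: 6.
6/12 reduces to 1/2.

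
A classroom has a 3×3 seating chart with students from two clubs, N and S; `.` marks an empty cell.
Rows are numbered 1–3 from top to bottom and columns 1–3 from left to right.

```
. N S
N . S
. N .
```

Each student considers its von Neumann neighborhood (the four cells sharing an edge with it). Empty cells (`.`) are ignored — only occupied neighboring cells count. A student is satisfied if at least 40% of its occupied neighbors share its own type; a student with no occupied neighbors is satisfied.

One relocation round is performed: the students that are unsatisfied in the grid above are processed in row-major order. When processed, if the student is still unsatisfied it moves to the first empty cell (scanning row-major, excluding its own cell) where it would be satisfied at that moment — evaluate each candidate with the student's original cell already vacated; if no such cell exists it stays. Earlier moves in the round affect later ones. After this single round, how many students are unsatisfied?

0

Initially unsatisfied (in order): (1,2).
  (1,2) → (1,1).
Resulting grid:
N . S
N . S
. N .
All satisfied now.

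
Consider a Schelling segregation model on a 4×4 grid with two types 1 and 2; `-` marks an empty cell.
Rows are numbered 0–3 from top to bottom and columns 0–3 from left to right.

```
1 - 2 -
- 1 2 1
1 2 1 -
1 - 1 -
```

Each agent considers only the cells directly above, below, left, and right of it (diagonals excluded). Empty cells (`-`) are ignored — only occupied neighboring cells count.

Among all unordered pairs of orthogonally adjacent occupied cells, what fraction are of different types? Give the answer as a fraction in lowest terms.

2/3

Scan each occupied cell's neighbors to the right and below so each pair is counted once.
Row 0: 2(0,2)–2(1,2)=  → 0/1 unlike.
Row 1: 1(1,1)–2(1,2)≠ 1(1,1)–2(2,1)≠ 2(1,2)–1(1,3)≠ 2(1,2)–1(2,2)≠  → 4/4 unlike.
Row 2: 1(2,0)–2(2,1)≠ 1(2,0)–1(3,0)= 2(2,1)–1(2,2)≠ 1(2,2)–1(3,2)=  → 2/4 unlike.
Total adjacent occupied pairs: 9; unlike-type pairs: 6.
6/9 reduces to 2/3.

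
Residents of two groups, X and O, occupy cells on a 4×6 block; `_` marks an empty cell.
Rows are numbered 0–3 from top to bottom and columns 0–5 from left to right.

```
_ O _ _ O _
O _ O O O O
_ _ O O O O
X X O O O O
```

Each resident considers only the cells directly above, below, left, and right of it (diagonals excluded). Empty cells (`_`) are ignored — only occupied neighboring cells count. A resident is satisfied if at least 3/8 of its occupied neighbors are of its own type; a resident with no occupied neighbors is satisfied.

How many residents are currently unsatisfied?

(0,1)O 0/0 ✓
(0,4)O 1/1 ✓
(1,0)O 0/0 ✓
(1,2)O 2/2 ✓
(1,3)O 3/3 ✓
(1,4)O 4/4 ✓
(1,5)O 2/2 ✓
(2,2)O 3/3 ✓
(2,3)O 4/4 ✓
(2,4)O 4/4 ✓
(2,5)O 3/3 ✓
(3,0)X 1/1 ✓
(3,1)X 1/2 ✓
(3,2)O 2/3 ✓
(3,3)O 3/3 ✓
(3,4)O 3/3 ✓
(3,5)O 2/2 ✓
Every one meets the threshold.

0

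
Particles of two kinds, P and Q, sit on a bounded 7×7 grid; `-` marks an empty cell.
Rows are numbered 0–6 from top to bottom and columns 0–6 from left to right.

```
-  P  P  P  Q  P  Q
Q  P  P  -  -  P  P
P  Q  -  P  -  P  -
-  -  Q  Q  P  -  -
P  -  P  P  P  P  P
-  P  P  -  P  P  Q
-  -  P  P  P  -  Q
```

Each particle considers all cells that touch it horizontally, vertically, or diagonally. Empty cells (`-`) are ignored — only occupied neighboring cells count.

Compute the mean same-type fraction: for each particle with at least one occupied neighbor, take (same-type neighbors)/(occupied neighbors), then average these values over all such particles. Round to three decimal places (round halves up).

Row 0: (0,1)P 3/4 · (0,2)P 4/4 · (0,3)P 2/3 · (0,4)Q 0/3 · (0,5)P 2/4 · (0,6)Q 0/3
Row 1: (1,0)Q 1/4 · (1,1)P 4/6 · (1,2)P 5/6 · (1,5)P 3/5 · (1,6)P 3/4
Row 2: (2,0)P 1/3 · (2,1)Q 2/5 · (2,3)P 2/4 · (2,5)P 3/3
Row 3: (3,2)Q 2/5 · (3,3)Q 1/6 · (3,4)P 5/6
Row 4: (4,0)P 1/1 · (4,2)P 3/5 · (4,3)P 5/7 · (4,4)P 5/6 · (4,5)P 5/6 · (4,6)P 2/3
Row 5: (5,1)P 4/4 · (5,2)P 5/5 · (5,4)P 6/6 · (5,5)P 5/7 · (5,6)Q 1/4
Row 6: (6,2)P 3/3 · (6,3)P 4/4 · (6,4)P 3/3 · (6,6)Q 1/2
Sum over 33 particles: 3/4 + 4/4 + 2/3 + 0/3 + 2/4 + 0/3 + 1/4 + 4/6 + 5/6 + 3/5 + 3/4 + 1/3 + 2/5 + 2/4 + 3/3 + 2/5 + 1/6 + 5/6 + 1/1 + 3/5 + 5/7 + 5/6 + 5/6 + 2/3 + 4/4 + 5/5 + 6/6 + 5/7 + 1/4 + 3/3 + 4/4 + 3/3 + 1/2 = 457/21; mean = 457/21 ÷ 33 = 457/693 = 0.659451… → 0.659.

0.659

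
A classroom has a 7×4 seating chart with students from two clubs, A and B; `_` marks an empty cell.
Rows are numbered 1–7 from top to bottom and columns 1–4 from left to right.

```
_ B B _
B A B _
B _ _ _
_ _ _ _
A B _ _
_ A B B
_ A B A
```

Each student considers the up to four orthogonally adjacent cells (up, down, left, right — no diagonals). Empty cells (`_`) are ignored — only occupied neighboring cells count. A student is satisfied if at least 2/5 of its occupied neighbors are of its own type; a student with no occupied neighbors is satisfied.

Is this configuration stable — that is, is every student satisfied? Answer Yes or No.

Row 1: (1,2)B 1/2 ok · (1,3)B 2/2 ok
Row 2: (2,1)B 1/2 ok · (2,2)A 0/3 unhappy · (2,3)B 1/2 ok
Row 3: (3,1)B 1/1 ok
Row 5: (5,1)A 0/1 unhappy · (5,2)B 0/2 unhappy
Row 6: (6,2)A 1/3 unhappy · (6,3)B 2/3 ok · (6,4)B 1/2 ok
Row 7: (7,2)A 1/2 ok · (7,3)B 1/3 unhappy · (7,4)A 0/2 unhappy
For instance (2,2) has only 0/3 same-type neighbors, below 2/5.

No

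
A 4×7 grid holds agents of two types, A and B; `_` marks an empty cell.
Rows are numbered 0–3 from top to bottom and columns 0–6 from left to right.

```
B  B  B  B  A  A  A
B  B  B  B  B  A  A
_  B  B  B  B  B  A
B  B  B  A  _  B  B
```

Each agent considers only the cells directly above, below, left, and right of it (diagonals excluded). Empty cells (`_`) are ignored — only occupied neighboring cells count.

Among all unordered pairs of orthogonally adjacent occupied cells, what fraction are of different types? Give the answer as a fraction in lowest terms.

8/39

Scan each occupied cell's neighbors to the right and below so each pair is counted once.
From row 0: 2 unlike of 13 pairs (running 2/13).
From row 1: 2 unlike of 12 pairs (running 4/25).
From row 2: 3 unlike of 10 pairs (running 7/35).
From row 3: 1 unlike of 4 pairs (running 8/39).
Total adjacent occupied pairs: 39; unlike-type pairs: 8.
8/39 is already in lowest terms.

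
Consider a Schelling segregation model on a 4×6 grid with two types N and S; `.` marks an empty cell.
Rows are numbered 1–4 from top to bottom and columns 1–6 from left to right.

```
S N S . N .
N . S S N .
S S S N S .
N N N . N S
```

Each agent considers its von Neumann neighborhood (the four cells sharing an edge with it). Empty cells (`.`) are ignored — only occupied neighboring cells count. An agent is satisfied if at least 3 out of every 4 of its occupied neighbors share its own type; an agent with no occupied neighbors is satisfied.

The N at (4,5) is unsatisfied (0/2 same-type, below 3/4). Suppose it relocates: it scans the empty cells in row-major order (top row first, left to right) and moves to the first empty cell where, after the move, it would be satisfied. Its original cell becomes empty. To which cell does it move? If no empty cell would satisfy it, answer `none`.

Vacating (4,5). Empty cells in order:
  (1,4): 1/3 same-type → still unsatisfied.
  (1,6): 1/1 same-type → satisfied — stop here.

(1,6)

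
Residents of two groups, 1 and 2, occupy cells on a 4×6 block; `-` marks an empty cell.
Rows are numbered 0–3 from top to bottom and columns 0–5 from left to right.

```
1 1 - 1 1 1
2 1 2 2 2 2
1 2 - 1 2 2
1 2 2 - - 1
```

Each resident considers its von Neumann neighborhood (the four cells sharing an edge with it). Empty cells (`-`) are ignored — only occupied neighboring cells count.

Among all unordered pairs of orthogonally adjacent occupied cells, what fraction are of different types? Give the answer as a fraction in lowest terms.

Scan each occupied cell's neighbors to the right and below so each pair is counted once.
From row 0: 4 unlike of 8 pairs (running 4/8).
From row 1: 5 unlike of 10 pairs (running 9/18).
From row 2: 3 unlike of 6 pairs (running 12/24).
From row 3: 1 unlike of 2 pairs (running 13/26).
Total adjacent occupied pairs: 26; unlike-type pairs: 13.
13/26 reduces to 1/2.

1/2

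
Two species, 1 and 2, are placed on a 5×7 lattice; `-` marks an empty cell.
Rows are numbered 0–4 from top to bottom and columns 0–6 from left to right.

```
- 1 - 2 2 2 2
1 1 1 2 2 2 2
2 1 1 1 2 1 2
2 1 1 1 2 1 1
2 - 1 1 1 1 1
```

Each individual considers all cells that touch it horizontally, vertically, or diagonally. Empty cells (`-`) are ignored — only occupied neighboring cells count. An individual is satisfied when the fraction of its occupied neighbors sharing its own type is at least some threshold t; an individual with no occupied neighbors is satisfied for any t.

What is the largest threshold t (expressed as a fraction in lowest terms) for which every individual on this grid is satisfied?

Row 0: (0,1)1 3/3 · (0,3)2 3/4 · (0,4)2 5/5 · (0,5)2 5/5 · (0,6)2 3/3
Row 1: (1,0)1 3/4 · (1,1)1 5/6 · (1,2)1 5/7 · (1,3)2 4/7 · (1,4)2 6/8 · (1,5)2 7/8 · (1,6)2 4/5
Row 2: (2,0)2 1/5 · (2,1)1 6/8 · (2,2)1 7/8 · (2,3)1 4/8 · (2,4)2 4/8 · (2,5)1 2/8 · (2,6)2 2/5
Row 3: (3,0)2 2/4 · (3,1)1 4/7 · (3,2)1 7/7 · (3,3)1 6/8 · (3,4)2 1/8 · (3,5)1 5/8 · (3,6)1 4/5
Row 4: (4,0)2 1/2 · (4,2)1 4/4 · (4,3)1 4/5 · (4,4)1 4/5 · (4,5)1 4/5 · (4,6)1 3/3
The smallest same-type fraction is 1/8 at (3,4), which reduces to 1/8. Any threshold above that leaves this individual unsatisfied.

1/8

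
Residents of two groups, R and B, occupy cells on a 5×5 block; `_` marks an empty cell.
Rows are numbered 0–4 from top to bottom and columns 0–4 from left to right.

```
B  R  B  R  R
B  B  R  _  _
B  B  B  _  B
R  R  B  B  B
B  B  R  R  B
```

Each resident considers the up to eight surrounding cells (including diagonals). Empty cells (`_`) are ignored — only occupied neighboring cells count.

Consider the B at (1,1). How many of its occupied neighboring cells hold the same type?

6

Occupied neighbors of (1,1): (0,0)=B, (0,1)=R, (0,2)=B, (1,0)=B, (1,2)=R, (2,0)=B, (2,1)=B, (2,2)=B.
Same type (B): 6 of 8.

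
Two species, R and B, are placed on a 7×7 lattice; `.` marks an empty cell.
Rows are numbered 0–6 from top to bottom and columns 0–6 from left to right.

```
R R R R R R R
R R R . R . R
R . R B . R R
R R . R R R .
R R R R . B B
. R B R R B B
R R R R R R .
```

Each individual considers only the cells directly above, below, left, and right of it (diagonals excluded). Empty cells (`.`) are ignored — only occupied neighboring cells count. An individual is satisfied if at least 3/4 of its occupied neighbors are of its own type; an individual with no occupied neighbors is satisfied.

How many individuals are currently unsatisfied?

(0,0)R 2/2 ✓
(0,1)R 3/3 ✓
(0,2)R 3/3 ✓
(0,3)R 2/2 ✓
(0,4)R 3/3 ✓
(0,5)R 2/2 ✓
(0,6)R 2/2 ✓
(1,0)R 3/3 ✓
(1,1)R 3/3 ✓
(1,2)R 3/3 ✓
(1,4)R 1/1 ✓
(1,6)R 2/2 ✓
(2,0)R 2/2 ✓
(2,2)R 1/2 ✗
(2,3)B 0/2 ✗
(2,5)R 2/2 ✓
(2,6)R 2/2 ✓
(3,0)R 3/3 ✓
(3,1)R 2/2 ✓
(3,3)R 2/3 ✗
(3,4)R 2/2 ✓
(3,5)R 2/3 ✗
(4,0)R 2/2 ✓
(4,1)R 4/4 ✓
(4,2)R 2/3 ✗
(4,3)R 3/3 ✓
(4,5)B 2/3 ✗
(4,6)B 2/2 ✓
(5,1)R 2/3 ✗
(5,2)B 0/4 ✗
(5,3)R 3/4 ✓
(5,4)R 2/3 ✗
(5,5)B 2/4 ✗
(5,6)B 2/2 ✓
(6,0)R 1/1 ✓
(6,1)R 3/3 ✓
(6,2)R 2/3 ✗
(6,3)R 3/3 ✓
(6,4)R 3/3 ✓
(6,5)R 1/2 ✗
Unsatisfied: (2,2), (2,3), (3,3), (3,5), (4,2), (4,5), (5,1), (5,2), (5,4), (5,5), (6,2), (6,5) — 12 in total.

12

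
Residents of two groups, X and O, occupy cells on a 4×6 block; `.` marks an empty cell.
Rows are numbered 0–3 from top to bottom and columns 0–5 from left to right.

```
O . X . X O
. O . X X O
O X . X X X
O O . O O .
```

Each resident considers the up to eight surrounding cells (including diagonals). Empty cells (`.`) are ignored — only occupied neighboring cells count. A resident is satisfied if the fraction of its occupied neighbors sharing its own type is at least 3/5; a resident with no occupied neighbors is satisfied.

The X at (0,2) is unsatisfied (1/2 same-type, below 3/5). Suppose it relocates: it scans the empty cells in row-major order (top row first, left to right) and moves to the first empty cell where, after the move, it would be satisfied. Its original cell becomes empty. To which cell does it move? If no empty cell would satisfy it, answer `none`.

(0,3)

Vacating (0,2). Empty cells in order:
  (0,1): 0/2 same-type → still unsatisfied.
  (0,3): 3/3 same-type → satisfied — stop here.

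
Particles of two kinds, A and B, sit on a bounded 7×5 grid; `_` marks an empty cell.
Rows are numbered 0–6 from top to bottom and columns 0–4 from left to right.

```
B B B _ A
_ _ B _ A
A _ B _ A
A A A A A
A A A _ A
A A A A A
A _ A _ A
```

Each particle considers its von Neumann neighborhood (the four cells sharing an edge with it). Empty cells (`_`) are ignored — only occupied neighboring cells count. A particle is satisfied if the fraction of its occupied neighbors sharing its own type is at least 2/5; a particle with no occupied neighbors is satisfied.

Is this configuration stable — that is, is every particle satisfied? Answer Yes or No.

(0,0)B 1/1 ✓
(0,1)B 2/2 ✓
(0,2)B 2/2 ✓
(0,4)A 1/1 ✓
(1,2)B 2/2 ✓
(1,4)A 2/2 ✓
(2,0)A 1/1 ✓
(2,2)B 1/2 ✓
(2,4)A 2/2 ✓
(3,0)A 3/3 ✓
(3,1)A 3/3 ✓
(3,2)A 3/4 ✓
(3,3)A 2/2 ✓
(3,4)A 3/3 ✓
(4,0)A 3/3 ✓
(4,1)A 4/4 ✓
(4,2)A 3/3 ✓
(4,4)A 2/2 ✓
(5,0)A 3/3 ✓
(5,1)A 3/3 ✓
(5,2)A 4/4 ✓
(5,3)A 2/2 ✓
(5,4)A 3/3 ✓
(6,0)A 1/1 ✓
(6,2)A 1/1 ✓
(6,4)A 1/1 ✓
All meet the threshold, so the configuration is stable.

Yes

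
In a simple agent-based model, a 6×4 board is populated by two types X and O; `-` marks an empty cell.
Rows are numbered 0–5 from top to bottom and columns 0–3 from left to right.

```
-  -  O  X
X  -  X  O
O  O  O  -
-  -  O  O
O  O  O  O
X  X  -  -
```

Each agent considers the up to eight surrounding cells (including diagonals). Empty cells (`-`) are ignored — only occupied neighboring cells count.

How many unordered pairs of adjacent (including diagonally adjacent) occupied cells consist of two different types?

Scan each occupied cell's neighbors to the right and below (and the two forward diagonals) so each pair is counted once.
Row 0: O(0,2)–X(0,3)≠ O(0,2)–X(1,2)≠ O(0,2)–O(1,3)= X(0,3)–O(1,3)≠ X(0,3)–X(1,2)=  → 3/5 unlike.
Row 1: X(1,0)–O(2,0)≠ X(1,0)–O(2,1)≠ X(1,2)–O(1,3)≠ X(1,2)–O(2,2)≠ X(1,2)–O(2,1)≠ O(1,3)–O(2,2)=  → 5/6 unlike.
Row 2: O(2,0)–O(2,1)= O(2,1)–O(2,2)= O(2,1)–O(3,2)= O(2,2)–O(3,2)= O(2,2)–O(3,3)=  → 0/5 unlike.
Row 3: O(3,2)–O(3,3)= O(3,2)–O(4,2)= O(3,2)–O(4,3)= O(3,2)–O(4,1)= O(3,3)–O(4,3)= O(3,3)–O(4,2)=  → 0/6 unlike.
Row 4: O(4,0)–O(4,1)= O(4,0)–X(5,0)≠ O(4,0)–X(5,1)≠ O(4,1)–O(4,2)= O(4,1)–X(5,1)≠ O(4,1)–X(5,0)≠ O(4,2)–O(4,3)= O(4,2)–X(5,1)≠  → 5/8 unlike.
Row 5: X(5,0)–X(5,1)=  → 0/1 unlike.
Total adjacent occupied pairs: 31; unlike-type pairs: 13.

13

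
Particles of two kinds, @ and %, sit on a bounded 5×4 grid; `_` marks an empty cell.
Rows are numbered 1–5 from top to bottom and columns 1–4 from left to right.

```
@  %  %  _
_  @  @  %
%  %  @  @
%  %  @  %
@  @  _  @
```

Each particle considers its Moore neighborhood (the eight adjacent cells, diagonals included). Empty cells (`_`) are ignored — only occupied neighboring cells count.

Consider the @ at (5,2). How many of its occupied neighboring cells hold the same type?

Occupied neighbors of (5,2): (4,1)=%, (4,2)=%, (4,3)=@, (5,1)=@.
Same type (@): 2 of 4.

2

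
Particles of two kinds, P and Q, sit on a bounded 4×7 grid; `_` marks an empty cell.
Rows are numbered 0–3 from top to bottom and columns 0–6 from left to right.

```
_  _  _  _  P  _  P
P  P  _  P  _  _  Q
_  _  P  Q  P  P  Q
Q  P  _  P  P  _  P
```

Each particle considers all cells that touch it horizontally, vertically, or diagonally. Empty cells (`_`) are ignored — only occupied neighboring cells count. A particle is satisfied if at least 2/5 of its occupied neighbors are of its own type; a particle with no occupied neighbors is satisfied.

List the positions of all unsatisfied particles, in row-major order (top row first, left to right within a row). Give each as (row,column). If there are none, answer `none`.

(0,6), (1,6), (2,3), (2,6), (3,0)

(0,4)P 1/1 satisfied
(0,6)P 0/1 not
(1,0)P 1/1 satisfied
(1,1)P 2/2 satisfied
(1,3)P 3/4 satisfied
(1,6)Q 1/3 not
(2,2)P 4/5 satisfied
(2,3)Q 0/5 not
(2,4)P 4/5 satisfied
(2,5)P 3/5 satisfied
(2,6)Q 1/3 not
(3,0)Q 0/1 not
(3,1)P 1/2 satisfied
(3,3)P 3/4 satisfied
(3,4)P 3/4 satisfied
(3,6)P 1/2 satisfied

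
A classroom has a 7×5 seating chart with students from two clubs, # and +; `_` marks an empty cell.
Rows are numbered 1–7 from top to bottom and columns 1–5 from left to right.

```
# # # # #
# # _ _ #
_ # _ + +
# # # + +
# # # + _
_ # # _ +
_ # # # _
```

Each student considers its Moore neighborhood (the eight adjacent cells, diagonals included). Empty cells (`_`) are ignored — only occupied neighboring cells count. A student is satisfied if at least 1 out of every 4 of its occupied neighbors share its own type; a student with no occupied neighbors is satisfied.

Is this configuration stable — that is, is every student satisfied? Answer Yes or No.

Row 1: (1,1)# 3/3 ok · (1,2)# 4/4 ok · (1,3)# 3/3 ok · (1,4)# 3/3 ok · (1,5)# 2/2 ok
Row 2: (2,1)# 4/4 ok · (2,2)# 5/5 ok · (2,5)# 2/4 ok
Row 3: (3,2)# 5/5 ok · (3,4)+ 3/5 ok · (3,5)+ 3/4 ok
Row 4: (4,1)# 4/4 ok · (4,2)# 6/6 ok · (4,3)# 4/7 ok · (4,4)+ 4/6 ok · (4,5)+ 4/4 ok
Row 5: (5,1)# 4/4 ok · (5,2)# 7/7 ok · (5,3)# 5/7 ok · (5,4)+ 3/6 ok
Row 6: (6,2)# 6/6 ok · (6,3)# 6/7 ok · (6,5)+ 1/2 ok
Row 7: (7,2)# 3/3 ok · (7,3)# 4/4 ok · (7,4)# 2/3 ok
All meet the threshold, so the configuration is stable.

Yes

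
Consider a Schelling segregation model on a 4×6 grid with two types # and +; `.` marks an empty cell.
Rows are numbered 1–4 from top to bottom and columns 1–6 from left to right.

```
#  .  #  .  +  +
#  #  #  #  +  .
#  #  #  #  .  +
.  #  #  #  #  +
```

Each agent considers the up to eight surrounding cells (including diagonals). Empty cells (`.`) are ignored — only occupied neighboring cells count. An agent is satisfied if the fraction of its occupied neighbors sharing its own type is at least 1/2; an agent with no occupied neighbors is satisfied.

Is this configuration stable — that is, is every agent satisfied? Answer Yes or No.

Yes

Row 1: (1,1)# 2/2 satisfied · (1,3)# 3/3 satisfied · (1,5)+ 2/3 satisfied · (1,6)+ 2/2 satisfied
Row 2: (2,1)# 4/4 satisfied · (2,2)# 7/7 satisfied · (2,3)# 6/6 satisfied · (2,4)# 4/6 satisfied · (2,5)+ 3/5 satisfied
Row 3: (3,1)# 4/4 satisfied · (3,2)# 7/7 satisfied · (3,3)# 8/8 satisfied · (3,4)# 6/7 satisfied · (3,6)+ 2/3 satisfied
Row 4: (4,2)# 4/4 satisfied · (4,3)# 5/5 satisfied · (4,4)# 4/4 satisfied · (4,5)# 2/4 satisfied · (4,6)+ 1/2 satisfied
All meet the threshold, so the configuration is stable.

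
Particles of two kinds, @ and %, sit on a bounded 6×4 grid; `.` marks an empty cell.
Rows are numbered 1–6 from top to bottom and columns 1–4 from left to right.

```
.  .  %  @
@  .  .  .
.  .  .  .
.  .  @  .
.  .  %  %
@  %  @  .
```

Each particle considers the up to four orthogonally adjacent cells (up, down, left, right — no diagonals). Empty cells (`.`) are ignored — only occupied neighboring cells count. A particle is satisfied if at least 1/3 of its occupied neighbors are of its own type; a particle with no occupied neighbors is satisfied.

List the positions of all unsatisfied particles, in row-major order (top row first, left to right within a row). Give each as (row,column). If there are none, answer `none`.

(1,3), (1,4), (4,3), (6,1), (6,2), (6,3)

(1,3)% 0/1 ✗
(1,4)@ 0/1 ✗
(2,1)@ 0/0 ✓
(4,3)@ 0/1 ✗
(5,3)% 1/3 ✓
(5,4)% 1/1 ✓
(6,1)@ 0/1 ✗
(6,2)% 0/2 ✗
(6,3)@ 0/2 ✗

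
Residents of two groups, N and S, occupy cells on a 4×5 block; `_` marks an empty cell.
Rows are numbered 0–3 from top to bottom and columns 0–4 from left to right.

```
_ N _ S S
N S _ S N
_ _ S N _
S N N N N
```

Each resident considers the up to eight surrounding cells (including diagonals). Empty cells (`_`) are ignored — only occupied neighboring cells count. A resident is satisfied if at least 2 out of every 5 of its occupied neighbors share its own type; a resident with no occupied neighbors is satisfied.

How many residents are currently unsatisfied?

(0,1)N 1/2 satisfied
(0,3)S 2/3 satisfied
(0,4)S 2/3 satisfied
(1,0)N 1/2 satisfied
(1,1)S 1/3 not
(1,3)S 3/5 satisfied
(1,4)N 1/4 not
(2,2)S 2/6 not
(2,3)N 4/6 satisfied
(3,0)S 0/1 not
(3,1)N 1/3 not
(3,2)N 3/4 satisfied
(3,3)N 3/4 satisfied
(3,4)N 2/2 satisfied
Unsatisfied: (1,1), (1,4), (2,2), (3,0), (3,1) — 5 in total.

5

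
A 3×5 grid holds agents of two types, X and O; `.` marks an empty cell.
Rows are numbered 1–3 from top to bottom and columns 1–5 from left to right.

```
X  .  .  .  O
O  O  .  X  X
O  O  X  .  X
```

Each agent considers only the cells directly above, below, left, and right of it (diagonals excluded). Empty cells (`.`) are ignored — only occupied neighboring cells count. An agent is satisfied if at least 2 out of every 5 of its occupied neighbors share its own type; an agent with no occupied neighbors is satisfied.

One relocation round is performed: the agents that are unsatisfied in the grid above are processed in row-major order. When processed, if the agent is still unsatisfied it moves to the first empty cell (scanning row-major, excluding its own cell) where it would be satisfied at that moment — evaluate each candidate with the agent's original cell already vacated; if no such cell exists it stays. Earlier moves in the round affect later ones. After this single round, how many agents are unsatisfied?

Initially unsatisfied (in order): (1,1), (1,5), (3,3).
  (1,1) → (1,3).
  (1,5) → (1,1).
  (3,3) → (1,4).
Resulting grid:
O . X X .
O O . X X
O O . . X
All satisfied now.

0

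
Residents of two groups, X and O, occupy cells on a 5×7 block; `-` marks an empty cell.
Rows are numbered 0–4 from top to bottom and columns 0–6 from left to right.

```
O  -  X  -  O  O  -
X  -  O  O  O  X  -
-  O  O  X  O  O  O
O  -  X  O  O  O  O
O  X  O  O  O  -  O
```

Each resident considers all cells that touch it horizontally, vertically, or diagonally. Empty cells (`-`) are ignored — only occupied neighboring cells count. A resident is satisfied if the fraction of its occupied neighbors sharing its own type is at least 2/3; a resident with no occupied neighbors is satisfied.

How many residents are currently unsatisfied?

11

Row 0: (0,0)O 0/1 not · (0,2)X 0/2 not · (0,4)O 3/4 satisfied · (0,5)O 2/3 satisfied
Row 1: (1,0)X 0/2 not · (1,2)O 3/5 not · (1,3)O 5/7 satisfied · (1,4)O 5/7 satisfied · (1,5)X 0/6 not
Row 2: (2,1)O 3/5 not · (2,2)O 4/6 satisfied · (2,3)X 1/8 not · (2,4)O 6/8 satisfied · (2,5)O 6/7 satisfied · (2,6)O 3/4 satisfied
Row 3: (3,0)O 2/3 satisfied · (3,2)X 2/7 not · (3,3)O 6/8 satisfied · (3,4)O 6/7 satisfied · (3,5)O 7/7 satisfied · (3,6)O 4/4 satisfied
Row 4: (4,0)O 1/2 not · (4,1)X 1/4 not · (4,2)O 2/4 not · (4,3)O 4/5 satisfied · (4,4)O 4/4 satisfied · (4,6)O 2/2 satisfied
Unsatisfied: (0,0), (0,2), (1,0), (1,2), (1,5), (2,1), (2,3), (3,2), (4,0), (4,1), (4,2) — 11 in total.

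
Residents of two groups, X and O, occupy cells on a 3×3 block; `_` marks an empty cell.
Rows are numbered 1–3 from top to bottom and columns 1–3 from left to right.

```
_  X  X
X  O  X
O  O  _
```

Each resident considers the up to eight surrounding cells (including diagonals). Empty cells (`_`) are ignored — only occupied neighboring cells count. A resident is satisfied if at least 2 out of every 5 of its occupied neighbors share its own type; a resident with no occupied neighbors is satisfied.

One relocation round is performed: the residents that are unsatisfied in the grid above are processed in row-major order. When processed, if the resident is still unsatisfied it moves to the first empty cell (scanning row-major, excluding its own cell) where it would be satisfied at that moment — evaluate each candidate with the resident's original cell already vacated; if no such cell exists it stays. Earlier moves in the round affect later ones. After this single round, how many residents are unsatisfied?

Initially unsatisfied (in order): (2,1), (2,2).
  (2,1) → (1,1).
  (2,2) → (2,1).
Resulting grid:
X X X
O _ X
O O _
All satisfied now.

0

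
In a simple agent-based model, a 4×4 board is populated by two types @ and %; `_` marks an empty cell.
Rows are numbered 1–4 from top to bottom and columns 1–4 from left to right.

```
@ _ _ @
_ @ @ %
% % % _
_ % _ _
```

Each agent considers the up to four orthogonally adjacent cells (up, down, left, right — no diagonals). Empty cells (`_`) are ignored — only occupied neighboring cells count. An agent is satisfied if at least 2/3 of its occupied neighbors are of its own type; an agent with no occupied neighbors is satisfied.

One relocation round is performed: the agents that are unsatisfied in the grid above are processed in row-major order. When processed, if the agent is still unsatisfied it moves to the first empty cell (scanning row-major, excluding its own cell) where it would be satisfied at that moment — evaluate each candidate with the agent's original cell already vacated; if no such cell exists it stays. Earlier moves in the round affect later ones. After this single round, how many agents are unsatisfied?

1

Initially unsatisfied (in order): (1,4), (2,2), (2,3), (2,4), (3,3).
  (1,4) → (1,2).
  (2,2): now satisfied by earlier moves; stays.
  (2,3) → (1,3).
  (2,4): now satisfied by earlier moves; stays.
  (3,3): now satisfied by earlier moves; stays.
Resulting grid:
@ @ @ _
_ @ _ %
% % % _
_ % _ _
Unsatisfied now: (2,2).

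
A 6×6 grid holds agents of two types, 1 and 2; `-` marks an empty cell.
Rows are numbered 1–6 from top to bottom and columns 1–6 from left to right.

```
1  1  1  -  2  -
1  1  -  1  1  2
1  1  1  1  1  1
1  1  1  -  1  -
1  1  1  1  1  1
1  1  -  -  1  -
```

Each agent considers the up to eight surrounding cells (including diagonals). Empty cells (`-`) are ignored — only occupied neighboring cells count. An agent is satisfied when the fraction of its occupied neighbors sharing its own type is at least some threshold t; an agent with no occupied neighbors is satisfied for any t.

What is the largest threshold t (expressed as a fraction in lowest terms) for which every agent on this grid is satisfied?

1/4

(1,1)1 3/3
(1,2)1 4/4
(1,3)1 3/3
(1,5)2 1/3
(2,1)1 5/5
(2,2)1 7/7
(2,4)1 5/6
(2,5)1 4/6
(2,6)2 1/4
(3,1)1 5/5
(3,2)1 7/7
(3,3)1 6/6
(3,4)1 6/6
(3,5)1 5/6
(3,6)1 3/4
(4,1)1 5/5
(4,2)1 8/8
(4,3)1 7/7
(4,5)1 6/6
(5,1)1 5/5
(5,2)1 7/7
(5,3)1 5/5
(5,4)1 5/5
(5,5)1 4/4
(5,6)1 3/3
(6,1)1 3/3
(6,2)1 4/4
(6,5)1 3/3
The smallest same-type fraction is 1/4 at (2,6), which reduces to 1/4. Any threshold above that leaves this agent unsatisfied.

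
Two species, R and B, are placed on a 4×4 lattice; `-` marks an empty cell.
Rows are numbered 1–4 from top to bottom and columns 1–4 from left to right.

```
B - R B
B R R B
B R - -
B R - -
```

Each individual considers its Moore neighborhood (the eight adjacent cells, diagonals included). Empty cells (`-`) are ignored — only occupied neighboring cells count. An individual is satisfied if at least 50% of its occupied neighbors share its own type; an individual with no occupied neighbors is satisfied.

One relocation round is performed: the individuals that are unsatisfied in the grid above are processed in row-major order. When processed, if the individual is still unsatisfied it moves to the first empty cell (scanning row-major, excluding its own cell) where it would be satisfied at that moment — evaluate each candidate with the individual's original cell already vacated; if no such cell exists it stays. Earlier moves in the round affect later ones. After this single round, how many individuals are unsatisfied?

4

Initially unsatisfied (in order): (1,4), (2,4), (3,1), (4,1), (4,2).
  (1,4) → (3,4).
  (2,4) → (4,4).
  (3,1) → (4,3).
  (4,1): no empty cell satisfies it; stays.
  (4,2) → (1,2).
Resulting grid:
B R R -
B R R -
- R - B
B - B B
Unsatisfied now: (1,1), (2,1), (3,2), (4,1).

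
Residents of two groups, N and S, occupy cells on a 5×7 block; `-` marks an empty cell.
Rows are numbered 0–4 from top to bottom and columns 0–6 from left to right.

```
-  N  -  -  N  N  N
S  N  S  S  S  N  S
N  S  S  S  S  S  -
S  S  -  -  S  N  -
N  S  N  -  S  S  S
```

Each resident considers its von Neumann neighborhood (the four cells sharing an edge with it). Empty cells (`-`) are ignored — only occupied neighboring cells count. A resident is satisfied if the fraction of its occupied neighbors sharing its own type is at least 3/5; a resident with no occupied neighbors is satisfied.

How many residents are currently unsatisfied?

15

Row 0: (0,1)N 1/1 ✓ · (0,4)N 1/2 ✗ · (0,5)N 3/3 ✓ · (0,6)N 1/2 ✗
Row 1: (1,0)S 0/2 ✗ · (1,1)N 1/4 ✗ · (1,2)S 2/3 ✓ · (1,3)S 3/3 ✓ · (1,4)S 2/4 ✗ · (1,5)N 1/4 ✗ · (1,6)S 0/2 ✗
Row 2: (2,0)N 0/3 ✗ · (2,1)S 2/4 ✗ · (2,2)S 3/3 ✓ · (2,3)S 3/3 ✓ · (2,4)S 4/4 ✓ · (2,5)S 1/3 ✗
Row 3: (3,0)S 1/3 ✗ · (3,1)S 3/3 ✓ · (3,4)S 2/3 ✓ · (3,5)N 0/3 ✗
Row 4: (4,0)N 0/2 ✗ · (4,1)S 1/3 ✗ · (4,2)N 0/1 ✗ · (4,4)S 2/2 ✓ · (4,5)S 2/3 ✓ · (4,6)S 1/1 ✓
Unsatisfied: (0,4), (0,6), (1,0), (1,1), (1,4), (1,5), (1,6), (2,0), (2,1), (2,5), (3,0), (3,5), (4,0), (4,1), (4,2) — 15 in total.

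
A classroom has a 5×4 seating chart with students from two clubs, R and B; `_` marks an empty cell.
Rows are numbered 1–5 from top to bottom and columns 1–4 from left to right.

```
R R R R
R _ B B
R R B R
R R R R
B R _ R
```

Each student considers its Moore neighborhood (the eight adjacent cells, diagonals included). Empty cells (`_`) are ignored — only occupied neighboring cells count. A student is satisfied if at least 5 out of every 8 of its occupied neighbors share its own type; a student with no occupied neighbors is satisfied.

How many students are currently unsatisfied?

7

Row 1: (1,1)R 2/2 ✓ · (1,2)R 3/4 ✓ · (1,3)R 2/4 ✗ · (1,4)R 1/3 ✗
Row 2: (2,1)R 4/4 ✓ · (2,3)B 2/7 ✗ · (2,4)B 2/5 ✗
Row 3: (3,1)R 4/4 ✓ · (3,2)R 5/7 ✓ · (3,3)B 2/7 ✗ · (3,4)R 2/5 ✗
Row 4: (4,1)R 4/5 ✓ · (4,2)R 5/7 ✓ · (4,3)R 6/7 ✓ · (4,4)R 3/4 ✓
Row 5: (5,1)B 0/3 ✗ · (5,2)R 3/4 ✓ · (5,4)R 2/2 ✓
Unsatisfied: (1,3), (1,4), (2,3), (2,4), (3,3), (3,4), (5,1) — 7 in total.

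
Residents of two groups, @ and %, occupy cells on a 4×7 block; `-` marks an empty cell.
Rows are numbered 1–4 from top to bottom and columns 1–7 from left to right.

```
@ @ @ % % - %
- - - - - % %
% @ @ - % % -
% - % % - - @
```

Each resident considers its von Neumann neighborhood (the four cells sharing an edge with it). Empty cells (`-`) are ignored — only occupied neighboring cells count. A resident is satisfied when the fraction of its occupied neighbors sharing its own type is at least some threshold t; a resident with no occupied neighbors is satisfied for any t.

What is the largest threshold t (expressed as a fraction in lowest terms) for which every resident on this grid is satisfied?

1/2

(1,1)@ 1/1
(1,2)@ 2/2
(1,3)@ 1/2
(1,4)% 1/2
(1,5)% 1/1
(1,7)% 1/1
(2,6)% 2/2
(2,7)% 2/2
(3,1)% 1/2
(3,2)@ 1/2
(3,3)@ 1/2
(3,5)% 1/1
(3,6)% 2/2
(4,1)% 1/1
(4,3)% 1/2
(4,4)% 1/1
(4,7)@ — no occupied neighbors
The smallest same-type fraction is 1/2 at (1,3), which reduces to 1/2. Any threshold above that leaves this resident unsatisfied.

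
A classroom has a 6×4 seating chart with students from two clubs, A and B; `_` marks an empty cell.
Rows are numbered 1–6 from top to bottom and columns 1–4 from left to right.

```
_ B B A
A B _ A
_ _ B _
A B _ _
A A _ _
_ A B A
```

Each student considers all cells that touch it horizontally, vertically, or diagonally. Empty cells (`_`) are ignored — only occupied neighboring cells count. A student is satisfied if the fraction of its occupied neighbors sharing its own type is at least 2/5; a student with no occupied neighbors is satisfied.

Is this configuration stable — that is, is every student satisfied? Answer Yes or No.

No

(1,2)B 2/3 ✓
(1,3)B 2/4 ✓
(1,4)A 1/2 ✓
(2,1)A 0/2 ✗
(2,2)B 3/4 ✓
(2,4)A 1/3 ✗
(3,3)B 2/3 ✓
(4,1)A 2/3 ✓
(4,2)B 1/4 ✗
(5,1)A 3/4 ✓
(5,2)A 3/5 ✓
(6,2)A 2/3 ✓
(6,3)B 0/3 ✗
(6,4)A 0/1 ✗
For instance (2,1) has only 0/2 same-type neighbors, below 2/5.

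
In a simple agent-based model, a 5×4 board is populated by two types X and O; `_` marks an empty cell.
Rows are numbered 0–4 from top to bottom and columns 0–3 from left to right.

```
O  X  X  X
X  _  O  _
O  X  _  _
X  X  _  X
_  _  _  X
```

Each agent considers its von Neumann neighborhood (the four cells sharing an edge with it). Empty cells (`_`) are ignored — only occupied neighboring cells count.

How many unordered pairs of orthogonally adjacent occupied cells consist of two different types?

6

Scan each occupied cell's neighbors to the right and below so each pair is counted once.
Row 0: O(0,0)–X(0,1)≠ O(0,0)–X(1,0)≠ X(0,1)–X(0,2)= X(0,2)–X(0,3)= X(0,2)–O(1,2)≠  → 3/5 unlike.
Row 1: X(1,0)–O(2,0)≠  → 1/1 unlike.
Row 2: O(2,0)–X(2,1)≠ O(2,0)–X(3,0)≠ X(2,1)–X(3,1)=  → 2/3 unlike.
Row 3: X(3,0)–X(3,1)= X(3,3)–X(4,3)=  → 0/2 unlike.
Total adjacent occupied pairs: 11; unlike-type pairs: 6.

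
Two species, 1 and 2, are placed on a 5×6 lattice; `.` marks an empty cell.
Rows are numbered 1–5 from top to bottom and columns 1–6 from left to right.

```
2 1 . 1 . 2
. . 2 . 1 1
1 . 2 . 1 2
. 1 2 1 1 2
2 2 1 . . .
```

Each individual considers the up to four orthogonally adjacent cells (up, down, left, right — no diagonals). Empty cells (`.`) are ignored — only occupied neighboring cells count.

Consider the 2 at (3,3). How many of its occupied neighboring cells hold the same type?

2

Occupied neighbors of (3,3): (2,3)=2, (4,3)=2.
Same type (2): 2 of 2.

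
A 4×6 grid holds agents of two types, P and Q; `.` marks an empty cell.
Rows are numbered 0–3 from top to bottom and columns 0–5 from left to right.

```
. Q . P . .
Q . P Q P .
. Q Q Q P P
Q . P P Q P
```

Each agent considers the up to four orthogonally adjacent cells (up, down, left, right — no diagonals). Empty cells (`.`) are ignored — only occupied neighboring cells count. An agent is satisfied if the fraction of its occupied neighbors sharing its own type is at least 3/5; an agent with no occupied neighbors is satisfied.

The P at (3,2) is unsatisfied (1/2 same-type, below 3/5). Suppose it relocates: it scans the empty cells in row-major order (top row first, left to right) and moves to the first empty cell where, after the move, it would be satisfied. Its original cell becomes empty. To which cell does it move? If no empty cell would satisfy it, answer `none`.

Vacating (3,2). Empty cells in order:
  (0,0): 0/2 same-type → still unsatisfied.
  (0,2): 2/3 same-type → satisfied — stop here.

(0,2)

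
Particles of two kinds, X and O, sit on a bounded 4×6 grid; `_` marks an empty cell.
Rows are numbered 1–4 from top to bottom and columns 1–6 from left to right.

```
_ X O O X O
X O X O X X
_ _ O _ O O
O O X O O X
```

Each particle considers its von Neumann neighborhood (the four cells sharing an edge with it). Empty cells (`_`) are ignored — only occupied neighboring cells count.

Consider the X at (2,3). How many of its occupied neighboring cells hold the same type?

Occupied neighbors of (2,3): (1,3)=O, (3,3)=O, (2,2)=O, (2,4)=O.
Same type (X): 0 of 4.

0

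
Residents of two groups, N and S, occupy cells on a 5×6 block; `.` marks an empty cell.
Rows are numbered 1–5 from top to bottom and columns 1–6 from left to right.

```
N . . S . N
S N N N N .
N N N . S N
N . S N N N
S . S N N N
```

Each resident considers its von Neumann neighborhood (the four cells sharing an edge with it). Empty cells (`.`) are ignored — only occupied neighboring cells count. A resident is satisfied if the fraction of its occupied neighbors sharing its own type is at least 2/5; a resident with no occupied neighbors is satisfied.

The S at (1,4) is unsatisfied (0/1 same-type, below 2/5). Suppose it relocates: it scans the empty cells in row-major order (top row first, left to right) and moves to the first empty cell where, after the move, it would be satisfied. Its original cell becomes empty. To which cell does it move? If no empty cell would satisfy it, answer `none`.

(5,2)

Vacating (1,4). Empty cells in order:
  (1,2): 0/2 same-type → still unsatisfied.
  (1,3): 0/1 same-type → still unsatisfied.
  (1,5): 0/2 same-type → still unsatisfied.
  (2,6): 0/3 same-type → still unsatisfied.
  (3,4): 1/4 same-type → still unsatisfied.
  (4,2): 1/3 same-type → still unsatisfied.
  (5,2): 2/2 same-type → satisfied — stop here.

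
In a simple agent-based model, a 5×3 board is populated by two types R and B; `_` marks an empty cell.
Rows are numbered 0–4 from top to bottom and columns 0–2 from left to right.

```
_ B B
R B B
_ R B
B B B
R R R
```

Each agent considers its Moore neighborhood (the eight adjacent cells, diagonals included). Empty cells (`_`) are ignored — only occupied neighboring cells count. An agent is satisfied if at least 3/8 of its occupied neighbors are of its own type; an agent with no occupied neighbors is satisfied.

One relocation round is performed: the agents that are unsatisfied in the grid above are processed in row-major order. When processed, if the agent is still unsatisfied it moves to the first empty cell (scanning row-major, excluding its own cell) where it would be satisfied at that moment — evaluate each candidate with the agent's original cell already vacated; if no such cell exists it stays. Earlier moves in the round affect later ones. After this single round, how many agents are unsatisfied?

Initially unsatisfied (in order): (1,0), (2,1), (3,0), (4,0), (4,2).
  (1,0): no empty cell satisfies it; stays.
  (2,1): no empty cell satisfies it; stays.
  (3,0) → (0,0).
  (4,0): now satisfied by earlier moves; stays.
  (4,2) → (2,0).
Resulting grid:
B B B
R B B
R R B
_ B B
R R _
Unsatisfied now: (2,1), (3,1), (4,1).

3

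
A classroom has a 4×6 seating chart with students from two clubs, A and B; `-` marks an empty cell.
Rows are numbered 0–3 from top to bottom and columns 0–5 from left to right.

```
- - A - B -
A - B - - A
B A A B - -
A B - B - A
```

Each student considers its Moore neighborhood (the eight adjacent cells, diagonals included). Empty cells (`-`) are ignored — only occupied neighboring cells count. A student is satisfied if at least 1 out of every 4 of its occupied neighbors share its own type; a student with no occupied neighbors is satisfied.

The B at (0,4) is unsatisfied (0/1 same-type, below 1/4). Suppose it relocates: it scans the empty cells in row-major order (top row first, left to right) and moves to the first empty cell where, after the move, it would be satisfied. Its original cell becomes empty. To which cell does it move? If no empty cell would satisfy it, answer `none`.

Vacating (0,4). Empty cells in order:
  (0,0): 0/1 same-type → still unsatisfied.
  (0,1): 1/3 same-type → satisfied — stop here.

(0,1)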